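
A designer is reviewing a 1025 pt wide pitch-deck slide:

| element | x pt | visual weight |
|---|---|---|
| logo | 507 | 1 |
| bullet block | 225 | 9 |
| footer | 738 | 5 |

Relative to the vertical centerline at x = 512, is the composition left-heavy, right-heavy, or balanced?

left-heavy

Total weight = 1 + 9 + 5 = 15.
x: (1·507 + 9·225 + 5·738) / 15 = 6222 / 15 ≈ 414.80
Since 414.8 is left of 512, the composition reads left-heavy.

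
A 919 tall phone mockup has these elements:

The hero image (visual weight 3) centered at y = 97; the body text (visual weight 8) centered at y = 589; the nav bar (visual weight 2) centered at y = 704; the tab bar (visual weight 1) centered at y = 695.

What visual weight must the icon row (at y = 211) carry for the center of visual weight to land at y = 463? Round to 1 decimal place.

w ≈ 2.5

Known weights sum to 3 + 8 + 2 + 1 = 14; their moment is 3·97 + 8·589 + 2·704 + 1·695 = 7106.
For the centroid to hit 463: (7106 + w·211) / (14 + w) = 463.
Rearranging, w·(211 − 463) = 463·14 − 7106 = -624, so w ≈ -624/-252 = 2.48.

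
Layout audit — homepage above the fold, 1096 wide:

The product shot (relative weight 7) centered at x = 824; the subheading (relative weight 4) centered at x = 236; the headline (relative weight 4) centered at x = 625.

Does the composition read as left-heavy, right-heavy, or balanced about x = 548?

right-heavy

Weights sum to 7 + 4 + 4 = 15.
x: (7·824 + 4·236 + 4·625) / 15 = 9212 / 15 ≈ 614.13
614.1 vs midline 548 → right-heavy.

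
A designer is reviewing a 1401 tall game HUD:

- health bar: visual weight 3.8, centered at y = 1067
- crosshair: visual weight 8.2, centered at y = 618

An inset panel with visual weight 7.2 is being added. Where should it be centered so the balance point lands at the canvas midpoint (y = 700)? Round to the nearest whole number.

y ≈ 600

With the inset panel, Σw becomes 3.8 + 8.2 + 7.2 = 19.2.
y: need Σw·y = 19.2·700 = 13440.0. Existing = 3.8·1067 + 8.2·618 = 9122.2. Remainder 4317.8 / 7.2 ≈ 599.69.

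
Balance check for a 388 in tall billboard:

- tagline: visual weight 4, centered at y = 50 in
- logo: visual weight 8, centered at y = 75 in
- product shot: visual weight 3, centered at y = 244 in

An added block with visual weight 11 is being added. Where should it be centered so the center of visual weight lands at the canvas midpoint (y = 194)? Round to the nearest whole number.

y ≈ 319

After adding the added block, total weight = 4 + 8 + 3 + 11 = 26.
y: need Σw·y = 26·194 = 5044. Existing = 4·50 + 8·75 + 3·244 = 1532. Remainder 3512 / 11 ≈ 319.27.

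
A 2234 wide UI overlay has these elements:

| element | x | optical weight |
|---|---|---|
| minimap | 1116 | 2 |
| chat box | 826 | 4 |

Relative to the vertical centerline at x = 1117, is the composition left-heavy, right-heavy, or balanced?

Σw = 2 + 4 = 6.
x: (2·1116 + 4·826) / 6 = 5536 / 6 ≈ 922.67
Since 922.7 is left of 1117, the composition reads left-heavy.

left-heavy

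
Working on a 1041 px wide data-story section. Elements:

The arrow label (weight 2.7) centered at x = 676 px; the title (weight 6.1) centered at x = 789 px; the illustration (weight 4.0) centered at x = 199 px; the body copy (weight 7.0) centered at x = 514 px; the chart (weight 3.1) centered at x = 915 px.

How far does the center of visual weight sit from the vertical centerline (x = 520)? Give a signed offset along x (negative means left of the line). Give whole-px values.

Total weight = 2.7 + 6.1 + 4.0 + 7.0 + 3.1 = 22.9.
x: (2.7·676 + 6.1·789 + 4.0·199 + 7.0·514 + 3.1·915) / 22.9 = 13868.6 / 22.9 ≈ 605.62
Difference: 605.62 − 520 ≈ 85.62.

≈ 86 px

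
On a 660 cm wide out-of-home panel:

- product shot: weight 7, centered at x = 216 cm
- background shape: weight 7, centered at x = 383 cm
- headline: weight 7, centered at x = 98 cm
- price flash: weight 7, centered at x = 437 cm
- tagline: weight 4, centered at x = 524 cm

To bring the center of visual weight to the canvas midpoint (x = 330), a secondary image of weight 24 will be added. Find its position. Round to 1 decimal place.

x ≈ 351.9

With the secondary image, Σw becomes 7 + 7 + 7 + 7 + 4 + 24 = 56.
Along x: (10034 + 24·x) / 56 = 330 (existing moment 7·216 + 7·383 + 7·98 + 7·437 + 4·524 = 10034) ⇒ x = (18480 − 10034) / 24 ≈ 351.92.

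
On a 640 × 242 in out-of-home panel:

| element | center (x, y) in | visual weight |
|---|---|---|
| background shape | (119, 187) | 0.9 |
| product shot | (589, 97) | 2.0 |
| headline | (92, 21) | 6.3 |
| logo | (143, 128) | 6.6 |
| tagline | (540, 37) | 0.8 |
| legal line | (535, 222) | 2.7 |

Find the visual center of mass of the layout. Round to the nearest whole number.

Σw = 0.9 + 2.0 + 6.3 + 6.6 + 0.8 + 2.7 = 19.3.
x: moment 4685.0 / weight 19.3 ≈ 242.75
y: moment 1968.4 / weight 19.3 ≈ 101.99

(243, 102)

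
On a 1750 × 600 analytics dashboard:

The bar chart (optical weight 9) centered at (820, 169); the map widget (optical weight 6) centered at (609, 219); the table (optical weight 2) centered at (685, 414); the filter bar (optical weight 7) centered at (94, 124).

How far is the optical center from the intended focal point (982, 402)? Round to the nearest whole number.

≈ 487

Σw = 9 + 6 + 2 + 7 = 24.
x-moment: 9·820 + 6·609 + 2·685 + 7·94 = 13062; centroid 13062/24 ≈ 544.25.
y-moment: 9·169 + 6·219 + 2·414 + 7·124 = 4531; centroid 4531/24 ≈ 188.79.
Offset from (982, 402): Δx ≈ -437.75, Δy ≈ -213.21; distance = √(Δx² + Δy²) ≈ 486.91.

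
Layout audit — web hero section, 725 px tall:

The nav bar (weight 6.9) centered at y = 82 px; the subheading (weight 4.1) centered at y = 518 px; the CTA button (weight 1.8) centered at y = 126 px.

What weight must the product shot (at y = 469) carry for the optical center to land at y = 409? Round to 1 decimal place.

Fixed elements: Σw = 6.9 + 4.1 + 1.8 = 12.8, Σw·y = 6.9·82 + 4.1·518 + 1.8·126 = 2916.4.
Set Σw·y/Σw = 409: (2916.4 + 469w) = 409·(12.8 + w).
So w = (409·12.8 − 2916.4)/(469 − 409) = 2318.8/60 ≈ 38.65.

w ≈ 38.6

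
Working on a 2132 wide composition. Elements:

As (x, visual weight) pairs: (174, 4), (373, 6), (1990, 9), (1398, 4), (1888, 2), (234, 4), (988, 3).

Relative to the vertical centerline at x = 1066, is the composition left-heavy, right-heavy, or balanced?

balanced

Σw = 4 + 6 + 9 + 4 + 2 + 4 + 3 = 32.
x: moment 34112 / weight 32 ≈ 1066.00
1066.00 = 1066 exactly: balanced.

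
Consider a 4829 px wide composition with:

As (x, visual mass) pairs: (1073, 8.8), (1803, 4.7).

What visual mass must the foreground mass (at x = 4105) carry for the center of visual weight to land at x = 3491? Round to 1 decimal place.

Existing Σw = 13.5 (8.8 + 4.7); existing moment 8.8·1073 + 4.7·1803 = 17916.5.
Balance at x = 3491 requires (17916.5 + w·4105) / (13.5 + w) = 3491.
Solving: w = (3491·13.5 − 17916.5) / (4105 − 3491) = 29212.0 / 614 ≈ 47.58.

w ≈ 47.6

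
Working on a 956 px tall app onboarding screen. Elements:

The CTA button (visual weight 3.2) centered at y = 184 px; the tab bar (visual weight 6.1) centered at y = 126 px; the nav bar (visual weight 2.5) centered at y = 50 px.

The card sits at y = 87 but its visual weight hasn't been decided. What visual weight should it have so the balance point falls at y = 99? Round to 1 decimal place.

w ≈ 26.2

Known weights sum to 3.2 + 6.1 + 2.5 = 11.8; their moment is 3.2·184 + 6.1·126 + 2.5·50 = 1482.4.
Set Σw·y/Σw = 99: (1482.4 + 87w) = 99·(11.8 + w).
So w = (99·11.8 − 1482.4)/(87 − 99) = -314.2/-12 ≈ 26.18.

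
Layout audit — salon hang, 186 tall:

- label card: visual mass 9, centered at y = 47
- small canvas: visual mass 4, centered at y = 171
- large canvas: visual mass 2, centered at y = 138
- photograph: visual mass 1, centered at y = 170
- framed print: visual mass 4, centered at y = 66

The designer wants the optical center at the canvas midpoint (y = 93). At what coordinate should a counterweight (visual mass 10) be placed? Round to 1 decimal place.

After adding the counterweight, total weight = 9 + 4 + 2 + 1 + 4 + 10 = 30.
y: target moment 30×93 = 2790; current 9·47 + 4·171 + 2·138 + 1·170 + 4·66 = 1817; the counterweight supplies 973, so y = 973/10 ≈ 97.30.

y ≈ 97.3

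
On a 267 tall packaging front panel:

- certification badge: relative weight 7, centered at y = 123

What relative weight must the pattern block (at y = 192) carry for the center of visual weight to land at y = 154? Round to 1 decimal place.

w ≈ 5.7

Known: weight 7 with moment 7·123 = 861.
Set Σw·y/Σw = 154: (861 + 192w) = 154·(7 + w).
Solving: w = (154·7 − 861) / (192 − 154) = 217 / 38 ≈ 5.71.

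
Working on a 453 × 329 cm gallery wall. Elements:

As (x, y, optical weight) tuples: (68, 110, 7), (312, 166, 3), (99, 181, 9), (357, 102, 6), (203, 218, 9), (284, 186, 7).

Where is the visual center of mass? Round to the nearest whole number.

(201, 165)

Weights sum to 7 + 3 + 9 + 6 + 9 + 7 = 41.
x-moment: 7·68 + 3·312 + 9·99 + 6·357 + 9·203 + 7·284 = 8260; centroid 8260/41 ≈ 201.46.
y-moment: 7·110 + 3·166 + 9·181 + 6·102 + 9·218 + 7·186 = 6773; centroid 6773/41 ≈ 165.20.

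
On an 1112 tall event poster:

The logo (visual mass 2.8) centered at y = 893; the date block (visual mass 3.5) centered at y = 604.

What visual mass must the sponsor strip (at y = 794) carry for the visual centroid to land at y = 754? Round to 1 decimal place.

w ≈ 3.4

Known weights sum to 2.8 + 3.5 = 6.3; their moment is 2.8·893 + 3.5·604 = 4614.4.
Set Σw·y/Σw = 754: (4614.4 + 794w) = 754·(6.3 + w).
Solving: w = (754·6.3 − 4614.4) / (794 − 754) = 135.8 / 40 ≈ 3.39.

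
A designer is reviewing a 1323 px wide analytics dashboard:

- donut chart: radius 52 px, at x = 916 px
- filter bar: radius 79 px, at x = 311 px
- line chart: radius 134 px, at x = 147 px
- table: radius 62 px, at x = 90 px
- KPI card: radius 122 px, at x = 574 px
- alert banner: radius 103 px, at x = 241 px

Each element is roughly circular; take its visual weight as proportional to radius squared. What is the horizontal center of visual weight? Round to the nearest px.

x ≈ 329

Weights ∝ r²: donut chart 52² = 2704, filter bar 79² = 6241, line chart 134² = 17956, table 62² = 3844, KPI card 122² = 14884, alert banner 103² = 10609; Σw = 56238.
x: moment 18503492 / weight 56238 ≈ 329.02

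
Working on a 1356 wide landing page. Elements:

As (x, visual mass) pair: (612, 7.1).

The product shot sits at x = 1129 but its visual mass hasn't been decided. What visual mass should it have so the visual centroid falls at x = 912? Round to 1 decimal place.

w ≈ 9.8

The single fixed element contributes weight 7.1, moment 7.1·612 = 4345.2.
Set Σw·x/Σw = 912: (4345.2 + 1129w) = 912·(7.1 + w).
So w = (912·7.1 − 4345.2)/(1129 − 912) = 2130.0/217 ≈ 9.82.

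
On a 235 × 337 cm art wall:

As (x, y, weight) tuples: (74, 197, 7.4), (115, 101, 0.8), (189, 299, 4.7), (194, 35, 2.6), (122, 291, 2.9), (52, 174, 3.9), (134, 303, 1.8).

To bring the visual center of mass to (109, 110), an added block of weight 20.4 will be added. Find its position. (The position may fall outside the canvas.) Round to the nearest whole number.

(99, -10)

After adding the added block, total weight = 7.4 + 0.8 + 4.7 + 2.6 + 2.9 + 3.9 + 1.8 + 20.4 = 44.5.
Along x: (2830.1 + 20.4·x) / 44.5 = 109 (existing moment 7.4·74 + 0.8·115 + 4.7·189 + 2.6·194 + 2.9·122 + 3.9·52 + 1.8·134 = 2830.1) ⇒ x = (4850.5 − 2830.1) / 20.4 ≈ 99.04.
Along y: (5102.8 + 20.4·y) / 44.5 = 110 (existing moment 7.4·197 + 0.8·101 + 4.7·299 + 2.6·35 + 2.9·291 + 3.9·174 + 1.8·303 = 5102.8) ⇒ y = (4895.0 − 5102.8) / 20.4 ≈ -10.19.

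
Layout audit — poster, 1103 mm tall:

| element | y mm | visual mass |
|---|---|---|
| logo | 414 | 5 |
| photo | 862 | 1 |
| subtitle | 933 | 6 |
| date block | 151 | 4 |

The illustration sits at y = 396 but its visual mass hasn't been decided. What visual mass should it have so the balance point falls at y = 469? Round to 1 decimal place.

w ≈ 22.3

Known weights sum to 5 + 1 + 6 + 4 = 16; their moment is 5·414 + 1·862 + 6·933 + 4·151 = 9134.
For the centroid to hit 469: (9134 + w·396) / (16 + w) = 469.
So w = (469·16 − 9134)/(396 − 469) = -1630/-73 ≈ 22.33.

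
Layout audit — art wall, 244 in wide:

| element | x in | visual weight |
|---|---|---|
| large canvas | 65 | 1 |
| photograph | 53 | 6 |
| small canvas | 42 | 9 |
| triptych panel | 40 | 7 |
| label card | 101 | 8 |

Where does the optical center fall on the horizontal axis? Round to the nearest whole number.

x ≈ 60

Σw = 1 + 6 + 9 + 7 + 8 = 31.
x: (1·65 + 6·53 + 9·42 + 7·40 + 8·101) / 31 = 1849 / 31 ≈ 59.65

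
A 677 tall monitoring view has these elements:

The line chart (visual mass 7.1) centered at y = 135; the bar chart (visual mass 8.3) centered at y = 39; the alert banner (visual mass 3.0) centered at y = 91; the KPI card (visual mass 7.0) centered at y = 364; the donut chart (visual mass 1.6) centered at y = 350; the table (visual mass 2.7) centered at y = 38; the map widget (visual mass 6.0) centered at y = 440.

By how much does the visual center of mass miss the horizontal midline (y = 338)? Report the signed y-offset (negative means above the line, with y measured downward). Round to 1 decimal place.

Σw = 7.1 + 8.3 + 3.0 + 7.0 + 1.6 + 2.7 + 6.0 = 35.7.
Σw·y = 7405.8; ȳ = 7405.8/35.7 ≈ 207.45.
Against y = 338, that's 207.45 − 338 = -130.55.

≈ -130.6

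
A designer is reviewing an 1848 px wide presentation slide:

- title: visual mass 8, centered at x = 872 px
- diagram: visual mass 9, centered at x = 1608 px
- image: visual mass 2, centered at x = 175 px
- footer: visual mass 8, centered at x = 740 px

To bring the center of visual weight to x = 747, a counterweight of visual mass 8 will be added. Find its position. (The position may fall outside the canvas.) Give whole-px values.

New total weight: (8 + 9 + 2 + 8) + 8 = 35.
x: target moment 35×747 = 26145; current 8·872 + 9·1608 + 2·175 + 8·740 = 27718; the counterweight supplies -1573, so x = -1573/8 ≈ -196.62.

x ≈ -197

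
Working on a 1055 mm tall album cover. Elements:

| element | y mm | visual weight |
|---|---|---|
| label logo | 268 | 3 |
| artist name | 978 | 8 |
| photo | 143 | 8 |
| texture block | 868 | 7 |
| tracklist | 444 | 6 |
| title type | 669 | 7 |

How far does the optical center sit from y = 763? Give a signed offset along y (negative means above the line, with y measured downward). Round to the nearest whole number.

≈ -168 mm

Weights sum to 3 + 8 + 8 + 7 + 6 + 7 = 39.
Σw·y = 23195; ȳ = 23195/39 ≈ 594.74.
Difference: 594.74 − 763 ≈ -168.26.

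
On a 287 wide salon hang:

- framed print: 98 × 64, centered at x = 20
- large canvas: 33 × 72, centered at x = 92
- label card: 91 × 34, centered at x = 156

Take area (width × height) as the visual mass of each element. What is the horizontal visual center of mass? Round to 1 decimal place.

x ≈ 70.4

Areas → weights: framed print 98·64 = 6272, large canvas 33·72 = 2376, label card 91·34 = 3094; Σw = 11742.
x-moment: 6272·20 + 2376·92 + 3094·156 = 826696; centroid 826696/11742 ≈ 70.41.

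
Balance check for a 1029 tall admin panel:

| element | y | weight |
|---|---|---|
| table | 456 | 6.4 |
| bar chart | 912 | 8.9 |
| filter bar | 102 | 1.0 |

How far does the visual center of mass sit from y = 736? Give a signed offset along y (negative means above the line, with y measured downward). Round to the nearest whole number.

Σw = 6.4 + 8.9 + 1.0 = 16.3.
y-moment: 6.4·456 + 8.9·912 + 1.0·102 = 11137.2; centroid 11137.2/16.3 ≈ 683.26.
Difference: 683.26 − 736 ≈ -52.74.

≈ -53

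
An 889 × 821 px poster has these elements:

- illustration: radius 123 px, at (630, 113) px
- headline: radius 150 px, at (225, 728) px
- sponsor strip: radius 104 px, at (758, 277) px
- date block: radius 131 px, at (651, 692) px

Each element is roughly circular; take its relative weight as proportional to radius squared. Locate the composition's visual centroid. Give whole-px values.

r² weights: illustration 123² = 15129, headline 150² = 22500, sponsor strip 104² = 10816, date block 131² = 17161. Total = 65606.
x: (15129·630 + 22500·225 + 10816·758 + 17161·651) / 65606 = 33964109 / 65606 ≈ 517.70
y: (15129·113 + 22500·728 + 10816·277 + 17161·692) / 65606 = 32961021 / 65606 ≈ 502.41

(518, 502)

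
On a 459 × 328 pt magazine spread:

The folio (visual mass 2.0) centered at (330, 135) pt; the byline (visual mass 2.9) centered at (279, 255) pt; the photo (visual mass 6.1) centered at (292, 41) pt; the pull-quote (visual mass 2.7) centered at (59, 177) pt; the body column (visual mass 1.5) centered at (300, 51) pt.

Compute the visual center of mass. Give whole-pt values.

(254, 119)

Σw = 2.0 + 2.9 + 6.1 + 2.7 + 1.5 = 15.2.
x: (2.0·330 + 2.9·279 + 6.1·292 + 2.7·59 + 1.5·300) / 15.2 = 3859.6 / 15.2 ≈ 253.92
y: (2.0·135 + 2.9·255 + 6.1·41 + 2.7·177 + 1.5·51) / 15.2 = 1814.0 / 15.2 ≈ 119.34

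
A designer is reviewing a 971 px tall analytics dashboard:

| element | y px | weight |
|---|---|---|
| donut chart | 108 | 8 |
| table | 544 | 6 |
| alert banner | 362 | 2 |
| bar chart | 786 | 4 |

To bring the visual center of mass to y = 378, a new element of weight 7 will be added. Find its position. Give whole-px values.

y ≈ 316

After adding the new element, total weight = 8 + 6 + 2 + 4 + 7 = 27.
Along y: (7996 + 7·y) / 27 = 378 (existing moment 8·108 + 6·544 + 2·362 + 4·786 = 7996) ⇒ y = (10206 − 7996) / 7 ≈ 315.71.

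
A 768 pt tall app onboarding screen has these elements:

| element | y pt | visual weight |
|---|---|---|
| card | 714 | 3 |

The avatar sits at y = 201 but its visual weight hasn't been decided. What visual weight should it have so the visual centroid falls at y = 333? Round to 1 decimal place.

w ≈ 8.7

The single fixed element contributes weight 3, moment 3·714 = 2142.
Set Σw·y/Σw = 333: (2142 + 201w) = 333·(3 + w).
So w = (333·3 − 2142)/(201 − 333) = -1143/-132 ≈ 8.66.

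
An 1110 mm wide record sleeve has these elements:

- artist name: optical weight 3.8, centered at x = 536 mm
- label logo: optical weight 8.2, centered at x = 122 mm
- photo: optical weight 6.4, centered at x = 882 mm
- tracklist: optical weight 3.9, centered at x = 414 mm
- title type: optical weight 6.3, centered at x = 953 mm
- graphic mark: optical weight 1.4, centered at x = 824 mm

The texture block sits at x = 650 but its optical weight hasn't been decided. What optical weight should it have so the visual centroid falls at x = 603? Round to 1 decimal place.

Fixed elements: Σw = 3.8 + 8.2 + 6.4 + 3.9 + 6.3 + 1.4 = 30.0, Σw·x = 3.8·536 + 8.2·122 + 6.4·882 + 3.9·414 + 6.3·953 + 1.4·824 = 17454.1.
Set Σw·x/Σw = 603: (17454.1 + 650w) = 603·(30.0 + w).
Solving: w = (603·30.0 − 17454.1) / (650 − 603) = 635.9 / 47 ≈ 13.53.

w ≈ 13.5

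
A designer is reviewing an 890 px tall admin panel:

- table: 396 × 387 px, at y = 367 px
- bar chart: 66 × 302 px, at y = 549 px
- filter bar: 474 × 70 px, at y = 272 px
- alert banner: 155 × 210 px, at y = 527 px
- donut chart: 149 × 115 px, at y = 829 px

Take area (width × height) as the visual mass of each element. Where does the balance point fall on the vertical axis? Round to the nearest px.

y ≈ 420

Areas: table 396·387 = 153252, bar chart 66·302 = 19932, filter bar 474·70 = 33180, alert banner 155·210 = 32550, donut chart 149·115 = 17135. Total weight = 256049.
y: (153252·367 + 19932·549 + 33180·272 + 32550·527 + 17135·829) / 256049 = 107569877 / 256049 ≈ 420.11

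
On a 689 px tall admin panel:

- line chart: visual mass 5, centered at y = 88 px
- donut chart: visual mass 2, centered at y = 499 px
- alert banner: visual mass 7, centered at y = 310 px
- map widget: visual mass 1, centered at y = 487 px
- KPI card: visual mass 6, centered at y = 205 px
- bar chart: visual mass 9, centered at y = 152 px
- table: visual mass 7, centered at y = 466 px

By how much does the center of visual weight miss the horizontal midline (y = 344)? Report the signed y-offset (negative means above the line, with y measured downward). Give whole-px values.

≈ -75 px

Weights sum to 5 + 2 + 7 + 1 + 6 + 9 + 7 = 37.
y: (5·88 + 2·499 + 7·310 + 1·487 + 6·205 + 9·152 + 7·466) / 37 = 9955 / 37 ≈ 269.05
Offset from y = 344: 269.05 − 344 ≈ -74.95.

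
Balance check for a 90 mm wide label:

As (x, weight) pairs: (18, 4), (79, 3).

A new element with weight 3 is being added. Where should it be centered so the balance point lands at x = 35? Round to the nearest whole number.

After adding the new element, total weight = 4 + 3 + 3 = 10.
x: target moment 10×35 = 350; current 4·18 + 3·79 = 309; the new element supplies 41, so x = 41/3 ≈ 13.67.

x ≈ 14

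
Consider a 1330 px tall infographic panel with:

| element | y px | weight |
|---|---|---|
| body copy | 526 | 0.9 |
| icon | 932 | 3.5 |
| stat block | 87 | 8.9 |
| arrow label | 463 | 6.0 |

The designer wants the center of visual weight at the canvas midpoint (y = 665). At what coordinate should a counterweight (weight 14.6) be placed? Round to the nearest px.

New total weight: (0.9 + 3.5 + 8.9 + 6.0) + 14.6 = 33.9.
y: need Σw·y = 33.9·665 = 22543.5. Existing = 0.9·526 + 3.5·932 + 8.9·87 + 6.0·463 = 7287.7. Remainder 15255.8 / 14.6 ≈ 1044.92.

y ≈ 1045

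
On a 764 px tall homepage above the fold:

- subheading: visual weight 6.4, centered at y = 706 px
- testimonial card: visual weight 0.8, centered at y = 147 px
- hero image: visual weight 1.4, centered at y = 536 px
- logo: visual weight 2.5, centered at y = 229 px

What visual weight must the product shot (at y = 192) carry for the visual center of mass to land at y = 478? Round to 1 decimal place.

w ≈ 2.3

Existing Σw = 11.1 (6.4 + 0.8 + 1.4 + 2.5); existing moment 6.4·706 + 0.8·147 + 1.4·536 + 2.5·229 = 5958.9.
Balance at y = 478 requires (5958.9 + w·192) / (11.1 + w) = 478.
Rearranging, w·(192 − 478) = 478·11.1 − 5958.9 = -653.1, so w ≈ -653.1/-286 = 2.28.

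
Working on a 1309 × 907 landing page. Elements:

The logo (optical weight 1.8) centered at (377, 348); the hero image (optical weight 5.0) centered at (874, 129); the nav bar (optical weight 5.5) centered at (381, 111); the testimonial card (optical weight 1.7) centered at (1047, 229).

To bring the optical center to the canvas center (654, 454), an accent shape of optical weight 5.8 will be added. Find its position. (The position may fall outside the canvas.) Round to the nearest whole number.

(694, 1158)

With the accent shape, Σw becomes 1.8 + 5.0 + 5.5 + 1.7 + 5.8 = 19.8.
x: need Σw·x = 19.8·654 = 12949.2. Existing = 1.8·377 + 5.0·874 + 5.5·381 + 1.7·1047 = 8924.0. Remainder 4025.2 / 5.8 ≈ 694.00.
y: need Σw·y = 19.8·454 = 8989.2. Existing = 1.8·348 + 5.0·129 + 5.5·111 + 1.7·229 = 2271.2. Remainder 6718.0 / 5.8 ≈ 1158.28.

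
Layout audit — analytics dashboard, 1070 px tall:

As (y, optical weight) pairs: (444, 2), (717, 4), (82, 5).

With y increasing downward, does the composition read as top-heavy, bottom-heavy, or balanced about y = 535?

Total weight = 2 + 4 + 5 = 11.
y-moment: 2·444 + 4·717 + 5·82 = 4166; centroid 4166/11 ≈ 378.73.
Since 378.7 is above (smaller y than) 535, the composition reads top-heavy.

top-heavy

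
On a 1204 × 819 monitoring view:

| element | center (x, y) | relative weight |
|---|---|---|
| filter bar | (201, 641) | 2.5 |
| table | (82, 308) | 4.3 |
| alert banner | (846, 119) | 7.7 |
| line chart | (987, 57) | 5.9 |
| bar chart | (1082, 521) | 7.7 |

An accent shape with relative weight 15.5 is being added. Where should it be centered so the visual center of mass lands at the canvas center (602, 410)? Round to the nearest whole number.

New total weight: (2.5 + 4.3 + 7.7 + 5.9 + 7.7) + 15.5 = 43.6.
x: need Σw·x = 43.6·602 = 26247.2. Existing = 2.5·201 + 4.3·82 + 7.7·846 + 5.9·987 + 7.7·1082 = 21524.0. Remainder 4723.2 / 15.5 ≈ 304.72.
y: need Σw·y = 43.6·410 = 17876.0. Existing = 2.5·641 + 4.3·308 + 7.7·119 + 5.9·57 + 7.7·521 = 8191.2. Remainder 9684.8 / 15.5 ≈ 624.83.

(305, 625)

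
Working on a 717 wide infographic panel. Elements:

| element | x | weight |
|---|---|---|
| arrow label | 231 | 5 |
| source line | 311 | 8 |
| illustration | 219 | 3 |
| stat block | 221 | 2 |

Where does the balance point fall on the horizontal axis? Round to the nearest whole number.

Weights sum to 5 + 8 + 3 + 2 = 18.
Σw·x = 5·231 + 8·311 + 3·219 + 2·221 = 4742, so x̄ = 4742/18 ≈ 263.44.

x ≈ 263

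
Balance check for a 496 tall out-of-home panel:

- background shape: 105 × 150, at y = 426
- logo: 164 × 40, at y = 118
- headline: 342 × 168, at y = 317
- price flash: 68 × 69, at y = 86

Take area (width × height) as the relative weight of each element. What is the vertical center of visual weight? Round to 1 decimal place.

Taking area as weight: background shape 105·150 = 15750, logo 164·40 = 6560, headline 342·168 = 57456, price flash 68·69 = 4692. Sum 84458.
Σw·y = 15750·426 + 6560·118 + 57456·317 + 4692·86 = 26100644, so ȳ = 26100644/84458 ≈ 309.04.

y ≈ 309.0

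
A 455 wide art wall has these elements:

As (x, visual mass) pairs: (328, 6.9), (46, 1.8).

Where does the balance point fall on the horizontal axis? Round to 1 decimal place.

x ≈ 269.7

Σw = 6.9 + 1.8 = 8.7.
x: (6.9·328 + 1.8·46) / 8.7 = 2346.0 / 8.7 ≈ 269.66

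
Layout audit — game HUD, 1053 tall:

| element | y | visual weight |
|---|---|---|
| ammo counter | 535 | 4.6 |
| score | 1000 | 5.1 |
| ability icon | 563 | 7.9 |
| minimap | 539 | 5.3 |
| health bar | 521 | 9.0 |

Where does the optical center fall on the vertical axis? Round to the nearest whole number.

y ≈ 613

Weights sum to 4.6 + 5.1 + 7.9 + 5.3 + 9.0 = 31.9.
y-moment: 4.6·535 + 5.1·1000 + 7.9·563 + 5.3·539 + 9.0·521 = 19554.4; centroid 19554.4/31.9 ≈ 612.99.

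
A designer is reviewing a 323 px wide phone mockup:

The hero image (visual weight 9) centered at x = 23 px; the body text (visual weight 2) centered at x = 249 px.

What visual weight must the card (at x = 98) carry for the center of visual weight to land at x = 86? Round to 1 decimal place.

Fixed elements: Σw = 9 + 2 = 11, Σw·x = 9·23 + 2·249 = 705.
For the centroid to hit 86: (705 + w·98) / (11 + w) = 86.
Solving: w = (86·11 − 705) / (98 − 86) = 241 / 12 ≈ 20.08.

w ≈ 20.1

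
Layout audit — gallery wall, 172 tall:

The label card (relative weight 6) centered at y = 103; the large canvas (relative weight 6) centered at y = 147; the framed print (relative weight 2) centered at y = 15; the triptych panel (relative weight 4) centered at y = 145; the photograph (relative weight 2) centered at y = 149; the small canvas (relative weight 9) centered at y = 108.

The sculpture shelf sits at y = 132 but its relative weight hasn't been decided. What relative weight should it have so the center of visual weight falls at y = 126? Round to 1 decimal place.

Existing Σw = 29 (6 + 6 + 2 + 4 + 2 + 9); existing moment 6·103 + 6·147 + 2·15 + 4·145 + 2·149 + 9·108 = 3380.
Balance at y = 126 requires (3380 + w·132) / (29 + w) = 126.
Rearranging, w·(132 − 126) = 126·29 − 3380 = 274, so w ≈ 274/6 = 45.67.

w ≈ 45.7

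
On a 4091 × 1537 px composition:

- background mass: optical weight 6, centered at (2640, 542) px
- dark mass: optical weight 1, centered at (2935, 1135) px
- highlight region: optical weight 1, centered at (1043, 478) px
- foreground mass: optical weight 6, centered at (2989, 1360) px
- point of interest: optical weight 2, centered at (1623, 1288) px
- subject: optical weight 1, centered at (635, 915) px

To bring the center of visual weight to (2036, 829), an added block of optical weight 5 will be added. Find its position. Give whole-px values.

(632, 344)

After adding the added block, total weight = 6 + 1 + 1 + 6 + 2 + 1 + 5 = 22.
Along x: (41633 + 5·x) / 22 = 2036 (existing moment 6·2640 + 1·2935 + 1·1043 + 6·2989 + 2·1623 + 1·635 = 41633) ⇒ x = (44792 − 41633) / 5 ≈ 631.80.
Along y: (16516 + 5·y) / 22 = 829 (existing moment 6·542 + 1·1135 + 1·478 + 6·1360 + 2·1288 + 1·915 = 16516) ⇒ y = (18238 − 16516) / 5 ≈ 344.40.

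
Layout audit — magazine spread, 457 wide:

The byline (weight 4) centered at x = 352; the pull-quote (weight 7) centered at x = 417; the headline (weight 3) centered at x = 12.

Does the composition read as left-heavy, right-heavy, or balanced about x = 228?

Weights sum to 4 + 7 + 3 = 14.
Σw·x = 4·352 + 7·417 + 3·12 = 4363, so x̄ = 4363/14 ≈ 311.64.
Since 311.6 is right of 228, the composition reads right-heavy.

right-heavy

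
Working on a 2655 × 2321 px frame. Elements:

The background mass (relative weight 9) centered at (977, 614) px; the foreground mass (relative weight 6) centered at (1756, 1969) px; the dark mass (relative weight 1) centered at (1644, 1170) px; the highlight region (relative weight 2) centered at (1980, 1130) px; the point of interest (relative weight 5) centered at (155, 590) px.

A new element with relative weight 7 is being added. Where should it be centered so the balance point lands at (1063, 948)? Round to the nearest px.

(883, 674)

With the new element, Σw becomes 9 + 6 + 1 + 2 + 5 + 7 = 30.
Along x: (25708 + 7·x) / 30 = 1063 (existing moment 9·977 + 6·1756 + 1·1644 + 2·1980 + 5·155 = 25708) ⇒ x = (31890 − 25708) / 7 ≈ 883.14.
Along y: (23720 + 7·y) / 30 = 948 (existing moment 9·614 + 6·1969 + 1·1170 + 2·1130 + 5·590 = 23720) ⇒ y = (28440 − 23720) / 7 ≈ 674.29.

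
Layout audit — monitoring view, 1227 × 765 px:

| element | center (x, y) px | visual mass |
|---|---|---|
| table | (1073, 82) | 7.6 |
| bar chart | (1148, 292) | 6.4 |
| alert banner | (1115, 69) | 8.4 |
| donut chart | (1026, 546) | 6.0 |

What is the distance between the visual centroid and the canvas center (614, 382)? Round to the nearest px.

Total weight = 7.6 + 6.4 + 8.4 + 6.0 = 28.4.
x-moment: 7.6·1073 + 6.4·1148 + 8.4·1115 + 6.0·1026 = 31024.0; centroid 31024.0/28.4 ≈ 1092.39.
y-moment: 7.6·82 + 6.4·292 + 8.4·69 + 6.0·546 = 6347.6; centroid 6347.6/28.4 ≈ 223.51.
Offset from (614, 382): Δx ≈ 478.39, Δy ≈ -158.49; distance = √(Δx² + Δy²) ≈ 503.97.

≈ 504 px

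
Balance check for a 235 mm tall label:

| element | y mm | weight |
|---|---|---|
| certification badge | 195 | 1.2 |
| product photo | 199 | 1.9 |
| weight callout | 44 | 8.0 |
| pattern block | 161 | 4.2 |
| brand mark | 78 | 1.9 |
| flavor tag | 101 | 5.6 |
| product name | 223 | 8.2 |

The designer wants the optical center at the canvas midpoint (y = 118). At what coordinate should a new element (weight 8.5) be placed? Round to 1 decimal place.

y ≈ 56.3

With the new element, Σw becomes 1.2 + 1.9 + 8.0 + 4.2 + 1.9 + 5.6 + 8.2 + 8.5 = 39.5.
y: need Σw·y = 39.5·118 = 4661.0. Existing = 1.2·195 + 1.9·199 + 8.0·44 + 4.2·161 + 1.9·78 + 5.6·101 + 8.2·223 = 4182.7. Remainder 478.3 / 8.5 ≈ 56.27.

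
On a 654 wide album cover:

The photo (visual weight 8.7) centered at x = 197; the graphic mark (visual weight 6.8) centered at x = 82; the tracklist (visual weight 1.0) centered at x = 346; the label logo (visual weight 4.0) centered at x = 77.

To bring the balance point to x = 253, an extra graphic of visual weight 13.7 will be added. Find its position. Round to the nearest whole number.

New total weight: (8.7 + 6.8 + 1.0 + 4.0) + 13.7 = 34.2.
x: target moment 34.2×253 = 8652.6; current 8.7·197 + 6.8·82 + 1.0·346 + 4.0·77 = 2925.5; the extra graphic supplies 5727.1, so x = 5727.1/13.7 ≈ 418.04.

x ≈ 418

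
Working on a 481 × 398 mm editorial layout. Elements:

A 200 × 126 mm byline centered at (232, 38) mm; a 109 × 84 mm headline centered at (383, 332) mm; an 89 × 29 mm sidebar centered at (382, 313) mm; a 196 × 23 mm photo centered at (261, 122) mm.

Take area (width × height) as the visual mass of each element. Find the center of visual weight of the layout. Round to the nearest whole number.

(278, 129)

Taking area as weight: byline 200·126 = 25200, headline 109·84 = 9156, sidebar 89·29 = 2581, photo 196·23 = 4508. Sum 41445.
Σw·x = 25200·232 + 9156·383 + 2581·382 + 4508·261 = 11515678, so x̄ = 11515678/41445 ≈ 277.85.
Σw·y = 25200·38 + 9156·332 + 2581·313 + 4508·122 = 5355221, so ȳ = 5355221/41445 ≈ 129.21.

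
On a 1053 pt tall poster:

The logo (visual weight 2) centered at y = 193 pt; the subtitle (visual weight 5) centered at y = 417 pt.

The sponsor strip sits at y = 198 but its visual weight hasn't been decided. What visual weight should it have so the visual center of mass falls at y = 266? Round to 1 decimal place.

w ≈ 9.0

Known weights sum to 2 + 5 = 7; their moment is 2·193 + 5·417 = 2471.
Set Σw·y/Σw = 266: (2471 + 198w) = 266·(7 + w).
So w = (266·7 − 2471)/(198 − 266) = -609/-68 ≈ 8.96.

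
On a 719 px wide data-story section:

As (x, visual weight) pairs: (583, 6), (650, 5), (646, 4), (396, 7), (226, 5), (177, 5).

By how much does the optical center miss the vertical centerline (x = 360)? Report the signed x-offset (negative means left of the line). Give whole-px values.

≈ 81 px

Weights sum to 6 + 5 + 4 + 7 + 5 + 5 = 32.
Σw·x = 14119; x̄ = 14119/32 ≈ 441.22.
Against x = 360, that's 441.22 − 360 = 81.22.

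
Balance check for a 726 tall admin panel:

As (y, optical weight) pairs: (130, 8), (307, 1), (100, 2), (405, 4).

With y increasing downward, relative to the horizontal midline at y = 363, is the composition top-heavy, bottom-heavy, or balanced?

top-heavy

Σw = 8 + 1 + 2 + 4 = 15.
y-moment: 8·130 + 1·307 + 2·100 + 4·405 = 3167; centroid 3167/15 ≈ 211.13.
Since 211.1 is above (smaller y than) 363, the composition reads top-heavy.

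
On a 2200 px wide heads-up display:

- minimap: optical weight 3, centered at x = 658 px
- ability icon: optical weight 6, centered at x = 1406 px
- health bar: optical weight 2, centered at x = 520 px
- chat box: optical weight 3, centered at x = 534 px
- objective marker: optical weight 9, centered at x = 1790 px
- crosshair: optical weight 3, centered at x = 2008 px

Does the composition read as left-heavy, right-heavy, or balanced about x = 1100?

right-heavy

Σw = 3 + 6 + 2 + 3 + 9 + 3 = 26.
x: (3·658 + 6·1406 + 2·520 + 3·534 + 9·1790 + 3·2008) / 26 = 35186 / 26 ≈ 1353.31
Since 1353.3 is right of 1100, the composition reads right-heavy.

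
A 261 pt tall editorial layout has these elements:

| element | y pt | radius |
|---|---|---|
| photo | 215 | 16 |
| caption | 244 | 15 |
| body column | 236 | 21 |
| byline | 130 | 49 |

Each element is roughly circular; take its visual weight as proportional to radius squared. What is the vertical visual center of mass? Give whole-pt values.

r² weights: photo 16² = 256, caption 15² = 225, body column 21² = 441, byline 49² = 2401. Total = 3323.
y-moment: 256·215 + 225·244 + 441·236 + 2401·130 = 526146; centroid 526146/3323 ≈ 158.33.

y ≈ 158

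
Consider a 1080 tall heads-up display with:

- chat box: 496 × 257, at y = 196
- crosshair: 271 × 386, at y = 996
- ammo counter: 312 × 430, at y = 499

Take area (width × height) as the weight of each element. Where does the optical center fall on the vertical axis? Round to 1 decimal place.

y ≈ 535.5

Areas → weights: chat box 496·257 = 127472, crosshair 271·386 = 104606, ammo counter 312·430 = 134160; Σw = 366238.
y-moment: 127472·196 + 104606·996 + 134160·499 = 196117928; centroid 196117928/366238 ≈ 535.49.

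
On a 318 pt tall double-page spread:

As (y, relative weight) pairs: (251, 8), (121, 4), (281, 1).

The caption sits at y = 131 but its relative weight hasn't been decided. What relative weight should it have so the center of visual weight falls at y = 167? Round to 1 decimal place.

w ≈ 16.7

Fixed elements: Σw = 8 + 4 + 1 = 13, Σw·y = 8·251 + 4·121 + 1·281 = 2773.
Balance at y = 167 requires (2773 + w·131) / (13 + w) = 167.
So w = (167·13 − 2773)/(131 − 167) = -602/-36 ≈ 16.72.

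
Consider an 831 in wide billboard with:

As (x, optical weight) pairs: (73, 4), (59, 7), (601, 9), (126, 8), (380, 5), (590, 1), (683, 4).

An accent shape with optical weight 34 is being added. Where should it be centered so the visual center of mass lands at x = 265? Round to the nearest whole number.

x ≈ 198

New total weight: (4 + 7 + 9 + 8 + 5 + 1 + 4) + 34 = 72.
x: target moment 72×265 = 19080; current 4·73 + 7·59 + 9·601 + 8·126 + 5·380 + 1·590 + 4·683 = 12344; the accent shape supplies 6736, so x = 6736/34 ≈ 198.12.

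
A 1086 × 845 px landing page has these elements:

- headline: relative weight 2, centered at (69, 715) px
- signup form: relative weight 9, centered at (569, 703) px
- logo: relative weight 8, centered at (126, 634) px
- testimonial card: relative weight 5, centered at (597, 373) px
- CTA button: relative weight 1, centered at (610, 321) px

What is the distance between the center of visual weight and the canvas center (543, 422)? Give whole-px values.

Total weight = 2 + 9 + 8 + 5 + 1 = 25.
Σw·x = 2·69 + 9·569 + 8·126 + 5·597 + 1·610 = 9862, so x̄ = 9862/25 ≈ 394.48.
Σw·y = 2·715 + 9·703 + 8·634 + 5·373 + 1·321 = 15015, so ȳ = 15015/25 ≈ 600.60.
From (543, 422): dx = -148.52, dy = 178.60, so the distance is √(dx²+dy²) ≈ 232.28.

≈ 232 px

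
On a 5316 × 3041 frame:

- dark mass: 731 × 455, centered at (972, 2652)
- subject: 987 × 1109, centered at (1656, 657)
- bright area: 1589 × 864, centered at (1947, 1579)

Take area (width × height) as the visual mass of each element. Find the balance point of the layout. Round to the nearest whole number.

Areas: dark mass 731·455 = 332605, subject 987·1109 = 1094583, bright area 1589·864 = 1372896. Total weight = 2800084.
x: (332605·972 + 1094583·1656 + 1372896·1947) / 2800084 = 4808950020 / 2800084 ≈ 1717.43
y: (332605·2652 + 1094583·657 + 1372896·1579) / 2800084 = 3769012275 / 2800084 ≈ 1346.04

(1717, 1346)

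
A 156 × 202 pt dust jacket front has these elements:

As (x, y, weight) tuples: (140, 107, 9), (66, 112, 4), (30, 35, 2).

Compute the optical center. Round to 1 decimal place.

(105.6, 98.7)

Σw = 9 + 4 + 2 = 15.
Σw·x = 9·140 + 4·66 + 2·30 = 1584, so x̄ = 1584/15 ≈ 105.60.
Σw·y = 9·107 + 4·112 + 2·35 = 1481, so ȳ = 1481/15 ≈ 98.73.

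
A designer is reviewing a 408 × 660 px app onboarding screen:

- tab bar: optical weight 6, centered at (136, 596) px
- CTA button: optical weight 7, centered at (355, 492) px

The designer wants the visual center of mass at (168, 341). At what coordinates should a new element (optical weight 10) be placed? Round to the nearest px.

With the new element, Σw becomes 6 + 7 + 10 = 23.
x: need Σw·x = 23·168 = 3864. Existing = 6·136 + 7·355 = 3301. Remainder 563 / 10 ≈ 56.30.
y: need Σw·y = 23·341 = 7843. Existing = 6·596 + 7·492 = 7020. Remainder 823 / 10 ≈ 82.30.

(56, 82)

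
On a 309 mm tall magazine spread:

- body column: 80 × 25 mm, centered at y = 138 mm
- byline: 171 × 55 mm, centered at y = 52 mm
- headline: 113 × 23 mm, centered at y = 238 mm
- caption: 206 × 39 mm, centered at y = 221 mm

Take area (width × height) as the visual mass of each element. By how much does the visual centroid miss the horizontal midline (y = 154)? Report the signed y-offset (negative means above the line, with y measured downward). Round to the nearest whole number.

≈ -11 mm

Areas: body column 80·25 = 2000, byline 171·55 = 9405, headline 113·23 = 2599, caption 206·39 = 8034. Total weight = 22038.
y: (2000·138 + 9405·52 + 2599·238 + 8034·221) / 22038 = 3159136 / 22038 ≈ 143.35
Against y = 154, that's 143.35 − 154 = -10.65.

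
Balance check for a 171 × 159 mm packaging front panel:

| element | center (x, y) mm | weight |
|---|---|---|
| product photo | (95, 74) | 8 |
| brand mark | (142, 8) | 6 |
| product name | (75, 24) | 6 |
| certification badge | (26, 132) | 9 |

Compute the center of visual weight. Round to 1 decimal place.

Weights sum to 8 + 6 + 6 + 9 = 29.
x: (8·95 + 6·142 + 6·75 + 9·26) / 29 = 2296 / 29 ≈ 79.17
y: (8·74 + 6·8 + 6·24 + 9·132) / 29 = 1972 / 29 ≈ 68.00

(79.2, 68.0)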